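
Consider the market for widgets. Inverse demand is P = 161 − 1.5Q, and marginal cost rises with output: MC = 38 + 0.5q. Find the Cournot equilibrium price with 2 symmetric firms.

P = 87.2

With 2 symmetric Cournot firms, each firm's FOC gives 161 − 4.5q = 38 + 0.5q, so q = 24.6, Q = 2·24.6 = 49.2, and P = 87.2.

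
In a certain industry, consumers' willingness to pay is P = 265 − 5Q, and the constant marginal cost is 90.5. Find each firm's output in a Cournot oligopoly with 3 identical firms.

Cournot with 3 identical firms: the symmetric best-response condition is 265 − 20q = 90.5. Each firm produces q = 8.725, total output Q = 26.175, price P = 134.125.

q_i = 8.725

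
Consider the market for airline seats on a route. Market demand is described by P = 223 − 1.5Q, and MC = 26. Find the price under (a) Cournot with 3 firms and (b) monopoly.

Cournot: P = 75.25; Monopoly: P = 124.5

With 3 symmetric Cournot firms, each firm's FOC gives 223 − 6q = 26, so q = 197/6, Q = 3·197/6 = 98.5, and P = 75.25.
Monopoly sets MR = MC: 223 − 3Q = 26 ⇒ Q = 197/3, P = 223 − 1.5·197/3 = 124.5.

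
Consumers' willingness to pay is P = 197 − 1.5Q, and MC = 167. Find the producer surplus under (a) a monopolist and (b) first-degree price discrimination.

The monopolist equates marginal revenue to marginal cost: 197 − 3Q = 167, so Q = 10. From demand, P = 182.
PS = (182 − 167)·10 = 150.
With perfect price discrimination, output is the efficient level Q = 20 (where demand meets MC), but every buyer pays their willingness to pay: CS = 0 and PS = total surplus.
PS = ½·(197 − 167)·20 = 300.

Monopoly: PS = 150; Perfect PD: PS = 300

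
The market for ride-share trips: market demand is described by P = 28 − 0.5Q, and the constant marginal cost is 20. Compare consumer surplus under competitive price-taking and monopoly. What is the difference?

Perfect competition: P = MC = 20, so 28 − 0.5Q = 20 and Q = 16.
CS = ½·(28 − 20)·16 = 64.
The monopolist equates marginal revenue to marginal cost: 28 − Q = 20, so Q = 8. From demand, P = 24.
CS = ½·(28 − 24)·8 = 16.
Change in consumer surplus: 16 − 64 = −48.

Consumer surplus falls by 48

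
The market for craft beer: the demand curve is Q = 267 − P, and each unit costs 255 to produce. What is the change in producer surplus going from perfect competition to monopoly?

Producer surplus rises by 36

Inverting demand: P = 267 − Q.
Under competition P = MC = 255, so Q = (267 − 255)/1 = 12.
PS = (255 − 255)·12 = 0.
A monopolist chooses Q where MR = MC. MR = 267 − 2Q; setting this equal to 255 gives Q = 6 and P = 261.
PS = (261 − 255)·6 = 36.
Change in producer surplus: 36 − 0 = 36.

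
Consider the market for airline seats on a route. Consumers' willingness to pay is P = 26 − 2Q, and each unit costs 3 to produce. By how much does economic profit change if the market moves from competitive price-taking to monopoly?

Perfect competition: P = MC = 3, so 26 − 2Q = 3 and Q = 11.5.
Profit = (3 − 3)·11.5 = 0.
Monopoly sets MR = MC: 26 − 4Q = 3 ⇒ Q = 5.75, P = 26 − 2·5.75 = 14.5.
Profit = (14.5 − 3)·5.75 = 66.125.
Change in economic profit: 66.125 − 0 = 66.125.

Economic profit rises by 66.125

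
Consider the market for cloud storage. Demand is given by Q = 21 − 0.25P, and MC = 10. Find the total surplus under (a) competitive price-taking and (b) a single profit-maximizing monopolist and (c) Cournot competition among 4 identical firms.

Inverting demand: P = 84 − 4Q.
Perfect competition: P = MC = 10, so 84 − 4Q = 10 and Q = 18.5.
CS = ½·(84 − 10)·18.5 = 684.5; PS = (10 − 10)·18.5 = 0; TS = 684.5.
The monopolist equates marginal revenue to marginal cost: 84 − 8Q = 10, so Q = 9.25. From demand, P = 47.
CS = ½·(84 − 47)·9.25 = 171.125; PS = (47 − 10)·9.25 = 342.25; TS = 513.375.
In a 4-firm Cournot equilibrium, symmetry and the first-order condition give q = (84 − 10)/(20) = 3.7. So Q = 14.8 and P = 24.8.
CS = ½·(84 − 24.8)·14.8 = 438.08; PS = (24.8 − 10)·14.8 = 219.04; TS = 657.12.

Competition: TS = 684.5; Monopoly: TS = 513.375; Cournot: TS = 657.12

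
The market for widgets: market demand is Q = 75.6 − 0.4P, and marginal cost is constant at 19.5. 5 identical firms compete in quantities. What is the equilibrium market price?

Inverting demand: P = 189 − 2.5Q.
With 5 symmetric Cournot firms, each firm's FOC gives 189 − 15q = 19.5, so q = 11.3, Q = 5·11.3 = 56.5, and P = 47.75.

P = 47.75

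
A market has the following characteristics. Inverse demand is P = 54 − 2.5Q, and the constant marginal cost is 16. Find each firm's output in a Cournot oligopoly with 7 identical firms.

q_i = 1.9

With 7 symmetric Cournot firms, each firm's FOC gives 54 − 20q = 16, so q = 1.9, Q = 7·1.9 = 13.3, and P = 20.75.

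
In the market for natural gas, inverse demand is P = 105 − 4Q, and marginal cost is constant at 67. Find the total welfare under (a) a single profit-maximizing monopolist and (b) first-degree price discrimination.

A monopolist chooses Q where MR = MC. MR = 105 − 8Q; setting this equal to 67 gives Q = 4.75 and P = 86.
CS = ½·(105 − 86)·4.75 = 45.125; PS = (86 − 67)·4.75 = 90.25; TS = 135.375.
Under first-degree price discrimination the firm charges each unit its demand price and produces up to where P = MC, i.e. Q = 9.5. Consumer surplus is zero; producer surplus equals total surplus.
TS = 180.5 (equal to competitive TS).

Monopoly: TS = 135.375; Perfect PD: TS = 180.5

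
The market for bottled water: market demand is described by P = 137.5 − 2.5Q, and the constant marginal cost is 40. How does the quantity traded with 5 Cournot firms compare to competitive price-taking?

Cournot: Q = 32.5; Competition: Q = 39

In a 5-firm Cournot equilibrium, symmetry and the first-order condition give q = (137.5 − 40)/(15) = 6.5. So Q = 32.5 and P = 56.25.
Competitive firms price at marginal cost: P = 40, giving Q = 39.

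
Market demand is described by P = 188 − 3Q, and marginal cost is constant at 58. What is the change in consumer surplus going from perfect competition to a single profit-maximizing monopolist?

Perfect competition: P = MC = 58, so 188 − 3Q = 58 and Q = 130/3.
CS = ½·(188 − 58)·130/3 = 8450/3.
Monopoly sets MR = MC: 188 − 6Q = 58 ⇒ Q = 65/3, P = 188 − 3·65/3 = 123.
CS = ½·(188 − 123)·65/3 = 4225/6.
Change in consumer surplus: 4225/6 − 8450/3 = −2112.5.

Consumer surplus falls by 2112.5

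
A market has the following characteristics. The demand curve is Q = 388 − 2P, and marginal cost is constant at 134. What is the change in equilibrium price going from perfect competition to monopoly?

Inverting demand: P = 194 − 0.5Q.
Perfect competition: P = MC = 134, so 194 − 0.5Q = 134 and Q = 120.
The monopolist equates marginal revenue to marginal cost: 194 − Q = 134, so Q = 60. From demand, P = 164.
Change in equilibrium price: 164 − 134 = 30.

P rises by 30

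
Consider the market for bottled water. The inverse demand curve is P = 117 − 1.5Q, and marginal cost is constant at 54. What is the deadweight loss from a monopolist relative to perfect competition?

DWL = 330.75

Competitive firms price at marginal cost: P = 54, giving Q = 42.
Monopoly sets MR = MC: 117 − 3Q = 54 ⇒ Q = 21, P = 117 − 1.5·21 = 85.5.
DWL is the triangle between Q = 21 and Q = 42: ½·(42 − 21)·(85.5 − 54) = 330.75.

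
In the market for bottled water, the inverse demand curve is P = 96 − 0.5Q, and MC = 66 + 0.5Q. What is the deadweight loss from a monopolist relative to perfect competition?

DWL = 50

Competitive equilibrium sets price equal to marginal cost: 96 − 0.5Q = 66 + 0.5Q, so Q = 30 and P = 81.
A monopolist chooses Q where MR = MC. MR = 96 − Q; setting this equal to 66 + 0.5Q gives Q = 20 and P = 86.
CS = ½·(96 − 81)·30 = 225; PS = (81·30 − 66·30 − ½·0.5·30²) = 225; TS = 450.
CS = ½·(96 − 86)·20 = 100; PS = (86·20 − 66·20 − ½·0.5·20²) = 300; TS = 400.
DWL = 450 − 400 = 50.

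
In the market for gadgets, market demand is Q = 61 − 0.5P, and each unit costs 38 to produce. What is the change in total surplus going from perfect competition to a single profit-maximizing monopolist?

TS falls by 441

Inverting demand: P = 122 − 2Q.
Under competition P = MC = 38, so Q = (122 − 38)/2 = 42.
CS = ½·(122 − 38)·42 = 1764; PS = (38 − 38)·42 = 0; TS = 1764.
The monopolist equates marginal revenue to marginal cost: 122 − 4Q = 38, so Q = 21. From demand, P = 80.
CS = ½·(122 − 80)·21 = 441; PS = (80 − 38)·21 = 882; TS = 1323.
Change in total surplus: 1323 − 1764 = −441.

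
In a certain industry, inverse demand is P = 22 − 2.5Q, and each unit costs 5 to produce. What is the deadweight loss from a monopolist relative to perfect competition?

DWL = 14.45

Competitive firms price at marginal cost: P = 5, giving Q = 6.8.
A monopolist chooses Q where MR = MC. MR = 22 − 5Q; setting this equal to 5 gives Q = 3.4 and P = 13.5.
DWL is the triangle between Q = 3.4 and Q = 6.8: ½·(6.8 − 3.4)·(13.5 − 5) = 14.45.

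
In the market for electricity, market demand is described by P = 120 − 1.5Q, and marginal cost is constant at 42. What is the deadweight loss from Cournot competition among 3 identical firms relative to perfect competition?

DWL = 126.75

Under competition P = MC = 42, so Q = (120 − 42)/1.5 = 52.
Cournot with 3 identical firms: the symmetric best-response condition is 120 − 6q = 42. Each firm produces q = 13, total output Q = 39, price P = 61.5.
DWL is the triangle between Q = 39 and Q = 52: ½·(52 − 39)·(61.5 − 42) = 126.75.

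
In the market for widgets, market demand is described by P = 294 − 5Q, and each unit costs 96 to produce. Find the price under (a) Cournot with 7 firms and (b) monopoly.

Cournot with 7 identical firms: the symmetric best-response condition is 294 − 40q = 96. Each firm produces q = 4.95, total output Q = 34.65, price P = 120.75.
A monopolist chooses Q where MR = MC. MR = 294 − 10Q; setting this equal to 96 gives Q = 19.8 and P = 195.

Cournot: P = 120.75; Monopoly: P = 195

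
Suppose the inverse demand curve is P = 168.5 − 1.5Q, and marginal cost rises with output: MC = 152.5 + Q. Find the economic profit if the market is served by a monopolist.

A monopolist chooses Q where MR = MC. MR = 168.5 − 3Q; setting this equal to 152.5 + Q gives Q = 4 and P = 162.5.
Profit = 162.5·4 − (152.5·4 + ½·1·4²) = 32.

Profit = 32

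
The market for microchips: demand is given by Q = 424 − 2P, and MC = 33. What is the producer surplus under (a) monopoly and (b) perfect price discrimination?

Inverting demand: P = 212 − 0.5Q.
The monopolist equates marginal revenue to marginal cost: 212 − Q = 33, so Q = 179. From demand, P = 122.5.
PS = (122.5 − 33)·179 = 16020.5.
Under first-degree price discrimination the firm charges each unit its demand price and produces up to where P = MC, i.e. Q = 358. Consumer surplus is zero; producer surplus equals total surplus.
PS = ½·(212 − 33)·358 = 32041.

Monopoly: PS = 16020.5; Perfect PD: PS = 32041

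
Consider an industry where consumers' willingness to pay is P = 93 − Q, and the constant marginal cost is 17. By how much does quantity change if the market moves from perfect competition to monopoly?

Perfect competition: P = MC = 17, so 93 − Q = 17 and Q = 76.
A monopolist chooses Q where MR = MC. MR = 93 − 2Q; setting this equal to 17 gives Q = 38 and P = 55.
Change in quantity: 38 − 76 = −38.

Quantity falls by 38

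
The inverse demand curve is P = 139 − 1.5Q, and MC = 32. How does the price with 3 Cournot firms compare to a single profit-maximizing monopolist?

With 3 symmetric Cournot firms, each firm's FOC gives 139 − 6q = 32, so q = 107/6, Q = 3·107/6 = 53.5, and P = 58.75.
A monopolist chooses Q where MR = MC. MR = 139 − 3Q; setting this equal to 32 gives Q = 107/3 and P = 85.5.

Cournot: P = 58.75; Monopoly: P = 85.5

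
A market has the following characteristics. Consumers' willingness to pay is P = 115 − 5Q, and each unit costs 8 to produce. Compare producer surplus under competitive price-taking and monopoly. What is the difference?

Perfect competition: P = MC = 8, so 115 − 5Q = 8 and Q = 21.4.
PS = (8 − 8)·21.4 = 0.
The monopolist equates marginal revenue to marginal cost: 115 − 10Q = 8, so Q = 10.7. From demand, P = 61.5.
PS = (61.5 − 8)·10.7 = 572.45.
Change in producer surplus: 572.45 − 0 = 572.45.

Producer surplus rises by 572.45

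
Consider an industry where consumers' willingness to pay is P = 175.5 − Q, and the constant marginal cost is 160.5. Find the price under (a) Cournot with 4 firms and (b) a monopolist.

With 4 symmetric Cournot firms, each firm's FOC gives 175.5 − 5q = 160.5, so q = 3, Q = 4·3 = 12, and P = 163.5.
Monopoly sets MR = MC: 175.5 − 2Q = 160.5 ⇒ Q = 7.5, P = 175.5 − 7.5 = 168.

Cournot: P = 163.5; Monopoly: P = 168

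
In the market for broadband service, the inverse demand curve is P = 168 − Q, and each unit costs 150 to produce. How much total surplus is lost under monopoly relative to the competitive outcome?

Competitive firms price at marginal cost: P = 150, giving Q = 18.
A monopolist chooses Q where MR = MC. MR = 168 − 2Q; setting this equal to 150 gives Q = 9 and P = 159.
DWL is the triangle between Q = 9 and Q = 18: ½·(18 − 9)·(159 − 150) = 40.5.

DWL = 40.5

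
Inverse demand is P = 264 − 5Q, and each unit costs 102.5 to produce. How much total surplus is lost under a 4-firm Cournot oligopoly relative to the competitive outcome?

Perfect competition: P = MC = 102.5, so 264 − 5Q = 102.5 and Q = 32.3.
In a 4-firm Cournot equilibrium, symmetry and the first-order condition give q = (264 − 102.5)/(25) = 6.46. So Q = 25.84 and P = 134.8.
DWL is the triangle between Q = 25.84 and Q = 32.3: ½·(32.3 − 25.84)·(134.8 − 102.5) = 104.329.

DWL = 104.329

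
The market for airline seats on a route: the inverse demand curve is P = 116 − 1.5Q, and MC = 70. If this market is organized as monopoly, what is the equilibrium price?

P = 93

The monopolist equates marginal revenue to marginal cost: 116 − 3Q = 70, so Q = 46/3. From demand, P = 93.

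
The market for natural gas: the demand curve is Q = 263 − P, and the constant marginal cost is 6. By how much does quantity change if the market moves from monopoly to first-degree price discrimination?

Q rises by 128.5

Inverting demand: P = 263 − Q.
The monopolist equates marginal revenue to marginal cost: 263 − 2Q = 6, so Q = 128.5. From demand, P = 134.5.
A perfectly discriminating monopolist sells every unit with P(Q) ≥ MC(Q), so output equals the competitive quantity Q = 257. Each buyer pays their reservation price, so CS = 0 and the firm captures all surplus.
Change in quantity: 257 − 128.5 = 128.5.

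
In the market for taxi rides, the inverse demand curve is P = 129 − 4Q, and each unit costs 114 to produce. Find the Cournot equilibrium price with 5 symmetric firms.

With 5 symmetric Cournot firms, each firm's FOC gives 129 − 24q = 114, so q = 0.625, Q = 5·0.625 = 3.125, and P = 116.5.

P = 116.5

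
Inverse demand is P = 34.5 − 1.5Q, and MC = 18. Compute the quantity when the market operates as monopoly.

Monopoly sets MR = MC: 34.5 − 3Q = 18 ⇒ Q = 5.5, P = 34.5 − 1.5·5.5 = 26.25.

Q = 5.5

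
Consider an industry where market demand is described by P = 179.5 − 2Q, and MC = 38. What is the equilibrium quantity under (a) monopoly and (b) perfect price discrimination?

The monopolist equates marginal revenue to marginal cost: 179.5 − 4Q = 38, so Q = 35.375. From demand, P = 108.75.
With perfect price discrimination, output is the efficient level Q = 70.75 (where demand meets MC), but every buyer pays their willingness to pay: CS = 0 and PS = total surplus.

Monopoly: Q = 35.375; Perfect PD: Q = 70.75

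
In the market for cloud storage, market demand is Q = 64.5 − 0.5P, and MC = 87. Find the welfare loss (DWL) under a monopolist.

DWL = 110.25

Inverting demand: P = 129 − 2Q.
Competitive firms price at marginal cost: P = 87, giving Q = 21.
Monopoly sets MR = MC: 129 − 4Q = 87 ⇒ Q = 10.5, P = 129 − 2·10.5 = 108.
DWL is the triangle between Q = 10.5 and Q = 21: ½·(21 − 10.5)·(108 − 87) = 110.25.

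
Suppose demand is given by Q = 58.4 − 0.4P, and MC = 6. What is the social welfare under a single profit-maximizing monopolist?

TS = 2940

Inverting demand: P = 146 − 2.5Q.
Monopoly sets MR = MC: 146 − 5Q = 6 ⇒ Q = 28, P = 146 − 2.5·28 = 76.
CS = ½·(146 − 76)·28 = 980; PS = (76 − 6)·28 = 1960; TS = 2940.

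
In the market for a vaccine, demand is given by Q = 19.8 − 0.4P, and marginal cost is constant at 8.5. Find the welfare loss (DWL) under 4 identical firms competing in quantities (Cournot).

Inverting demand: P = 49.5 − 2.5Q.
Perfect competition: P = MC = 8.5, so 49.5 − 2.5Q = 8.5 and Q = 16.4.
Cournot with 4 identical firms: the symmetric best-response condition is 49.5 − 12.5q = 8.5. Each firm produces q = 3.28, total output Q = 13.12, price P = 16.7.
DWL is the triangle between Q = 13.12 and Q = 16.4: ½·(16.4 − 13.12)·(16.7 − 8.5) = 13.448.

DWL = 13.448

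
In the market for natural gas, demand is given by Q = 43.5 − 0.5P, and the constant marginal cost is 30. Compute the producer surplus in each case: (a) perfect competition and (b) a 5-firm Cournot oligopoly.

Competition: PS = 0; Cournot: PS = 225.625

Inverting demand: P = 87 − 2Q.
Under competition P = MC = 30, so Q = (87 − 30)/2 = 28.5.
PS = (30 − 30)·28.5 = 0.
In a 5-firm Cournot equilibrium, symmetry and the first-order condition give q = (87 − 30)/(12) = 4.75. So Q = 23.75 and P = 39.5.
PS = (39.5 − 30)·23.75 = 225.625.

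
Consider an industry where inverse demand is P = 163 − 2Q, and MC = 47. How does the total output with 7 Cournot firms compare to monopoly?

With 7 symmetric Cournot firms, each firm's FOC gives 163 − 16q = 47, so q = 7.25, Q = 7·7.25 = 50.75, and P = 61.5.
Monopoly sets MR = MC: 163 − 4Q = 47 ⇒ Q = 29, P = 163 − 2·29 = 105.

Cournot: Q = 50.75; Monopoly: Q = 29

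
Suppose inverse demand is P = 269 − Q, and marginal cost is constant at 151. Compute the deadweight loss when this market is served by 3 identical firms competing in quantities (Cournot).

Competitive firms price at marginal cost: P = 151, giving Q = 118.
With 3 symmetric Cournot firms, each firm's FOC gives 269 − 4q = 151, so q = 29.5, Q = 3·29.5 = 88.5, and P = 180.5.
DWL is the triangle between Q = 88.5 and Q = 118: ½·(118 − 88.5)·(180.5 − 151) = 435.125.

DWL = 435.125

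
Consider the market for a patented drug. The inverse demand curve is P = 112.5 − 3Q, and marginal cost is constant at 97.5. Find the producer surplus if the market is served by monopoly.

The monopolist equates marginal revenue to marginal cost: 112.5 − 6Q = 97.5, so Q = 2.5. From demand, P = 105.
PS = (105 − 97.5)·2.5 = 18.75.

PS = 18.75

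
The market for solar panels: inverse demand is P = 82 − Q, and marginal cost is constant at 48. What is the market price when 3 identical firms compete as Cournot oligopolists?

P = 56.5

With 3 symmetric Cournot firms, each firm's FOC gives 82 − 4q = 48, so q = 8.5, Q = 3·8.5 = 25.5, and P = 56.5.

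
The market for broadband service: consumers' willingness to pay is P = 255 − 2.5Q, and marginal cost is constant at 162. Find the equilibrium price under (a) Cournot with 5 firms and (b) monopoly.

In a 5-firm Cournot equilibrium, symmetry and the first-order condition give q = (255 − 162)/(15) = 6.2. So Q = 31 and P = 177.5.
Monopoly sets MR = MC: 255 − 5Q = 162 ⇒ Q = 18.6, P = 255 − 2.5·18.6 = 208.5.

Cournot: P = 177.5; Monopoly: P = 208.5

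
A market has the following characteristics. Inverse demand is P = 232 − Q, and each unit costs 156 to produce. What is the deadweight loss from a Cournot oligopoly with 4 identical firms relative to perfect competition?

DWL = 115.52

Perfect competition: P = MC = 156, so 232 − Q = 156 and Q = 76.
In a 4-firm Cournot equilibrium, symmetry and the first-order condition give q = (232 − 156)/(5) = 15.2. So Q = 60.8 and P = 171.2.
DWL is the triangle between Q = 60.8 and Q = 76: ½·(76 − 60.8)·(171.2 − 156) = 115.52.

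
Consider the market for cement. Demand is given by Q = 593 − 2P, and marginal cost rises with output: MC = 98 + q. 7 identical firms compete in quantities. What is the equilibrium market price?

P = 157.55

Inverting demand: P = 296.5 − 0.5Q.
With 7 symmetric Cournot firms, each firm's FOC gives 296.5 − 4q = 98 + q, so q = 39.7, Q = 7·39.7 = 277.9, and P = 157.55.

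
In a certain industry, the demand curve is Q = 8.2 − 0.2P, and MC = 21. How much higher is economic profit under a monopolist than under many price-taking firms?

π rises by 20

Inverting demand: P = 41 − 5Q.
Perfect competition: P = MC = 21, so 41 − 5Q = 21 and Q = 4.
Profit = (21 − 21)·4 = 0.
The monopolist equates marginal revenue to marginal cost: 41 − 10Q = 21, so Q = 2. From demand, P = 31.
Profit = (31 − 21)·2 = 20.
Change in economic profit: 20 − 0 = 20.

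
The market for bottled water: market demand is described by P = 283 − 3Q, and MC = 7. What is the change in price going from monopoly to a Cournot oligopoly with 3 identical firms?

A monopolist chooses Q where MR = MC. MR = 283 − 6Q; setting this equal to 7 gives Q = 46 and P = 145.
In a 3-firm Cournot equilibrium, symmetry and the first-order condition give q = (283 − 7)/(12) = 23. So Q = 69 and P = 76.
Change in price: 76 − 145 = −69.

P falls by 69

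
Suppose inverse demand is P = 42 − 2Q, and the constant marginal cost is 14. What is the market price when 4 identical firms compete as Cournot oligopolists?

P = 19.6

Cournot with 4 identical firms: the symmetric best-response condition is 42 − 10q = 14. Each firm produces q = 2.8, total output Q = 11.2, price P = 19.6.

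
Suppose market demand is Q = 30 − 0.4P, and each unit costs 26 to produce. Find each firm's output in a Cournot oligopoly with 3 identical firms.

q_i = 4.9

Inverting demand: P = 75 − 2.5Q.
In a 3-firm Cournot equilibrium, symmetry and the first-order condition give q = (75 − 26)/(10) = 4.9. So Q = 14.7 and P = 38.25.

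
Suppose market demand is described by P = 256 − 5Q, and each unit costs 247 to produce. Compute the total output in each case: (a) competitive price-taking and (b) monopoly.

Under competition P = MC = 247, so Q = (256 − 247)/5 = 1.8.
Monopoly sets MR = MC: 256 − 10Q = 247 ⇒ Q = 0.9, P = 256 − 5·0.9 = 251.5.

Competition: Q = 1.8; Monopoly: Q = 0.9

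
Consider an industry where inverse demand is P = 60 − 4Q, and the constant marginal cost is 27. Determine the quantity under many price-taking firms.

Q = 8.25

Perfect competition: P = MC = 27, so 60 − 4Q = 27 and Q = 8.25.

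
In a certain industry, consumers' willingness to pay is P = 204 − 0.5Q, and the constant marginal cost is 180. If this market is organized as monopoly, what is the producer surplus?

Monopoly sets MR = MC: 204 − Q = 180 ⇒ Q = 24, P = 204 − 0.5·24 = 192.
PS = (192 − 180)·24 = 288.

PS = 288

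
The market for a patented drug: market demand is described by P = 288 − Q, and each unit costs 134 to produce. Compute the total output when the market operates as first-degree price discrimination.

Q = 154

Under first-degree price discrimination the firm charges each unit its demand price and produces up to where P = MC, i.e. Q = 154. Consumer surplus is zero; producer surplus equals total surplus.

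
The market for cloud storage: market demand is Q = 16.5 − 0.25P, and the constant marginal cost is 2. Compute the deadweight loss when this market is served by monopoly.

DWL = 128

Inverting demand: P = 66 − 4Q.
Competitive firms price at marginal cost: P = 2, giving Q = 16.
A monopolist chooses Q where MR = MC. MR = 66 − 8Q; setting this equal to 2 gives Q = 8 and P = 34.
DWL is the triangle between Q = 8 and Q = 16: ½·(16 − 8)·(34 − 2) = 128.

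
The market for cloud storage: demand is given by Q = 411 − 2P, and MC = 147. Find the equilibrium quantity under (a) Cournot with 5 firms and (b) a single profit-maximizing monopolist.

Cournot: Q = 97.5; Monopoly: Q = 58.5

Inverting demand: P = 205.5 − 0.5Q.
In a 5-firm Cournot equilibrium, symmetry and the first-order condition give q = (205.5 − 147)/(3) = 19.5. So Q = 97.5 and P = 156.75.
Monopoly sets MR = MC: 205.5 − Q = 147 ⇒ Q = 58.5, P = 205.5 − 0.5·58.5 = 176.25.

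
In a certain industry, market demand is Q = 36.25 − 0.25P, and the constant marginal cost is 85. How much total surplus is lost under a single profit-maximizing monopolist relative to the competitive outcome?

DWL = 112.5

Inverting demand: P = 145 − 4Q.
Under competition P = MC = 85, so Q = (145 − 85)/4 = 15.
A monopolist chooses Q where MR = MC. MR = 145 − 8Q; setting this equal to 85 gives Q = 7.5 and P = 115.
DWL is the triangle between Q = 7.5 and Q = 15: ½·(15 − 7.5)·(115 − 85) = 112.5.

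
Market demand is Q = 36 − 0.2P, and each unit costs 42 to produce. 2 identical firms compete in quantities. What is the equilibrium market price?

P = 88

Inverting demand: P = 180 − 5Q.
In a 2-firm Cournot equilibrium, symmetry and the first-order condition give q = (180 − 42)/(15) = 9.2. So Q = 18.4 and P = 88.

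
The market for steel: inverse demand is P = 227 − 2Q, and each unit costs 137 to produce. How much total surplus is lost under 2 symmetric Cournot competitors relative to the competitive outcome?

DWL = 225

Competitive firms price at marginal cost: P = 137, giving Q = 45.
Cournot with 2 identical firms: the symmetric best-response condition is 227 − 6q = 137. Each firm produces q = 15, total output Q = 30, price P = 167.
DWL is the triangle between Q = 30 and Q = 45: ½·(45 − 30)·(167 − 137) = 225.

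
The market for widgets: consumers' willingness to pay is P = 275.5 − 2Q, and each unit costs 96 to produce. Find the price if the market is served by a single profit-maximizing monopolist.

P = 185.75

The monopolist equates marginal revenue to marginal cost: 275.5 − 4Q = 96, so Q = 44.875. From demand, P = 185.75.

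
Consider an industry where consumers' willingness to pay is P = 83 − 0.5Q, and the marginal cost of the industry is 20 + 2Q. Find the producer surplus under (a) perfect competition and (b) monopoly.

Under competition P = MC: 83 − 0.5Q = 20 + 2Q ⇒ Q = 25.2, P = 70.4.
PS = P·Q − VC(Q) = 70.4·25.2 − (20·25.2 + ½·2·25.2²) = 635.04.
Monopoly sets MR = MC: 83 − Q = 20 + 2Q ⇒ Q = 21, P = 83 − 0.5·21 = 72.5.
PS = P·Q − VC(Q) = 72.5·21 − (20·21 + ½·2·21²) = 661.5.

Competition: PS = 635.04; Monopoly: PS = 661.5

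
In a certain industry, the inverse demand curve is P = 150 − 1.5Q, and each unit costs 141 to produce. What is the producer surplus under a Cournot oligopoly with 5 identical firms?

With 5 symmetric Cournot firms, each firm's FOC gives 150 − 9q = 141, so q = 1, Q = 5·1 = 5, and P = 142.5.
PS = (142.5 − 141)·5 = 7.5.

PS = 7.5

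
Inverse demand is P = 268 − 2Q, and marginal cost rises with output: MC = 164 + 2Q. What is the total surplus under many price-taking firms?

Competitive equilibrium sets price equal to marginal cost: 268 − 2Q = 164 + 2Q, so Q = 26 and P = 216.
CS = ½·(268 − 216)·26 = 676; PS = (216·26 − 164·26 − ½·2·26²) = 676; TS = 1352.

TS = 1352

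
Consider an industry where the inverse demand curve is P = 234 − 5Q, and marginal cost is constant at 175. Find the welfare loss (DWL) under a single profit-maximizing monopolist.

Perfect competition: P = MC = 175, so 234 − 5Q = 175 and Q = 11.8.
A monopolist chooses Q where MR = MC. MR = 234 − 10Q; setting this equal to 175 gives Q = 5.9 and P = 204.5.
DWL is the triangle between Q = 5.9 and Q = 11.8: ½·(11.8 − 5.9)·(204.5 − 175) = 87.025.

DWL = 87.025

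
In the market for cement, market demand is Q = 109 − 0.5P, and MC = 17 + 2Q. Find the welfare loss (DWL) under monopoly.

Inverting demand: P = 218 − 2Q.
Under competition P = MC: 218 − 2Q = 17 + 2Q ⇒ Q = 50.25, P = 117.5.
Monopoly sets MR = MC: 218 − 4Q = 17 + 2Q ⇒ Q = 33.5, P = 218 − 2·33.5 = 151.
CS = ½·(218 − 117.5)·50.25 = 40401/16; PS = (117.5·50.25 − 17·50.25 − ½·2·50.25²) = 40401/16; TS = 5050.125.
CS = ½·(218 − 151)·33.5 = 1122.25; PS = (151·33.5 − 17·33.5 − ½·2·33.5²) = 3366.75; TS = 4489.
DWL = 5050.125 − 4489 = 561.125.

DWL = 561.125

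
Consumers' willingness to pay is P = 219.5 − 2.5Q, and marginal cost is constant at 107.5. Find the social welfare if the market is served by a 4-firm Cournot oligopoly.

TS = 2408.448

With 4 symmetric Cournot firms, each firm's FOC gives 219.5 − 12.5q = 107.5, so q = 8.96, Q = 4·8.96 = 35.84, and P = 129.9.
CS = ½·(219.5 − 129.9)·35.84 = 1605.632; PS = (129.9 − 107.5)·35.84 = 802.816; TS = 2408.448.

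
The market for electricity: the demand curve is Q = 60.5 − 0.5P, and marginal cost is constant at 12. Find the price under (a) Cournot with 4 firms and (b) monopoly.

Cournot: P = 33.8; Monopoly: P = 66.5

Inverting demand: P = 121 − 2Q.
With 4 symmetric Cournot firms, each firm's FOC gives 121 − 10q = 12, so q = 10.9, Q = 4·10.9 = 43.6, and P = 33.8.
The monopolist equates marginal revenue to marginal cost: 121 − 4Q = 12, so Q = 27.25. From demand, P = 66.5.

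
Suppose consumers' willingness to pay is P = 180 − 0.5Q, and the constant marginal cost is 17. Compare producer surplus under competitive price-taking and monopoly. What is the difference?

Producer surplus rises by 13284.5

Perfect competition: P = MC = 17, so 180 − 0.5Q = 17 and Q = 326.
PS = (17 − 17)·326 = 0.
The monopolist equates marginal revenue to marginal cost: 180 − Q = 17, so Q = 163. From demand, P = 98.5.
PS = (98.5 − 17)·163 = 13284.5.
Change in producer surplus: 13284.5 − 0 = 13284.5.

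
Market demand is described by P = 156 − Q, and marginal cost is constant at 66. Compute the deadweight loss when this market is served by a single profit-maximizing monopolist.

Competitive firms price at marginal cost: P = 66, giving Q = 90.
A monopolist chooses Q where MR = MC. MR = 156 − 2Q; setting this equal to 66 gives Q = 45 and P = 111.
DWL is the triangle between Q = 45 and Q = 90: ½·(90 − 45)·(111 − 66) = 1012.5.

DWL = 1012.5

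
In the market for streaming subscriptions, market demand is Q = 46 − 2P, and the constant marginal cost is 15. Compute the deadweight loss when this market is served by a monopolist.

Inverting demand: P = 23 − 0.5Q.
Under competition P = MC = 15, so Q = (23 − 15)/0.5 = 16.
Monopoly sets MR = MC: 23 − Q = 15 ⇒ Q = 8, P = 23 − 0.5·8 = 19.
DWL is the triangle between Q = 8 and Q = 16: ½·(16 − 8)·(19 − 15) = 16.

DWL = 16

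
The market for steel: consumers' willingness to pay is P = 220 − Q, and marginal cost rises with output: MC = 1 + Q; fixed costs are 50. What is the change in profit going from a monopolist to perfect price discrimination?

The monopolist equates marginal revenue to marginal cost: 220 − 2Q = 1 + Q, so Q = 73. From demand, P = 147.
Profit = 147·73 − (1·73 + ½·1·73²) − 50 = 7943.5.
Under first-degree price discrimination the firm charges each unit its demand price and produces up to where P = MC, i.e. Q = 109.5. Consumer surplus is zero; producer surplus equals total surplus.
PS equals the full surplus area, 11990.25. Profit = 11990.25 − 50 = 11940.25.
Change in profit: 11940.25 − 7943.5 = 3996.75.

Profit rises by 3996.75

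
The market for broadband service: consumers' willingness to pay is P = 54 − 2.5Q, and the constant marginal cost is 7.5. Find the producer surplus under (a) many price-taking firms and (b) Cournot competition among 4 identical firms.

Competition: PS = 0; Cournot: PS = 138.384

Perfect competition: P = MC = 7.5, so 54 − 2.5Q = 7.5 and Q = 18.6.
PS = (7.5 − 7.5)·18.6 = 0.
In a 4-firm Cournot equilibrium, symmetry and the first-order condition give q = (54 − 7.5)/(12.5) = 3.72. So Q = 14.88 and P = 16.8.
PS = (16.8 − 7.5)·14.88 = 138.384.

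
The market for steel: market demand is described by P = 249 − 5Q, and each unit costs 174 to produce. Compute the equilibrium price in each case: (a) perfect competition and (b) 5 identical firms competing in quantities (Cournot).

Competitive firms price at marginal cost: P = 174, giving Q = 15.
With 5 symmetric Cournot firms, each firm's FOC gives 249 − 30q = 174, so q = 2.5, Q = 5·2.5 = 12.5, and P = 186.5.

Competition: P = 174; Cournot: P = 186.5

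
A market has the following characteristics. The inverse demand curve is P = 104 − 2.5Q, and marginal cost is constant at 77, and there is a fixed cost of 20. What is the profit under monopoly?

Profit = 52.9

Monopoly sets MR = MC: 104 − 5Q = 77 ⇒ Q = 5.4, P = 104 − 2.5·5.4 = 90.5.
Profit = (90.5 − 77)·5.4 − 20 = 52.9.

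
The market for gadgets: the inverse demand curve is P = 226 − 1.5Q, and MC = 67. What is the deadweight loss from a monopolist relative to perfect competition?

DWL = 2106.75

Perfect competition: P = MC = 67, so 226 − 1.5Q = 67 and Q = 106.
Monopoly sets MR = MC: 226 − 3Q = 67 ⇒ Q = 53, P = 226 − 1.5·53 = 146.5.
DWL is the triangle between Q = 53 and Q = 106: ½·(106 − 53)·(146.5 − 67) = 2106.75.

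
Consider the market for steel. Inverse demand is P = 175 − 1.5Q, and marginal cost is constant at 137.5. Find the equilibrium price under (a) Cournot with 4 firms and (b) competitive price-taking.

Cournot: P = 145; Competition: P = 137.5

Cournot with 4 identical firms: the symmetric best-response condition is 175 − 7.5q = 137.5. Each firm produces q = 5, total output Q = 20, price P = 145.
Competitive firms price at marginal cost: P = 137.5, giving Q = 25.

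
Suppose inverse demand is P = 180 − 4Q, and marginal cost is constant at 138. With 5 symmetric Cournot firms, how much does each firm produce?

Cournot with 5 identical firms: the symmetric best-response condition is 180 − 24q = 138. Each firm produces q = 1.75, total output Q = 8.75, price P = 145.

q_i = 1.75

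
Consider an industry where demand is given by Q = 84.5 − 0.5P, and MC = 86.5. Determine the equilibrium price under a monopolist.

P = 127.75

Inverting demand: P = 169 − 2Q.
Monopoly sets MR = MC: 169 − 4Q = 86.5 ⇒ Q = 20.625, P = 169 − 2·20.625 = 127.75.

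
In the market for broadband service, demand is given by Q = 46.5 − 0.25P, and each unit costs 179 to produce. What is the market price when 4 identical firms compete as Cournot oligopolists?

Inverting demand: P = 186 − 4Q.
With 4 symmetric Cournot firms, each firm's FOC gives 186 − 20q = 179, so q = 0.35, Q = 4·0.35 = 1.4, and P = 180.4.

P = 180.4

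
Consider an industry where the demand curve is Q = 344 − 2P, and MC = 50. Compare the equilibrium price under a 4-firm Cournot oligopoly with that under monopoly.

Inverting demand: P = 172 − 0.5Q.
Cournot with 4 identical firms: the symmetric best-response condition is 172 − 2.5q = 50. Each firm produces q = 48.8, total output Q = 195.2, price P = 74.4.
The monopolist equates marginal revenue to marginal cost: 172 − Q = 50, so Q = 122. From demand, P = 111.

Cournot: P = 74.4; Monopoly: P = 111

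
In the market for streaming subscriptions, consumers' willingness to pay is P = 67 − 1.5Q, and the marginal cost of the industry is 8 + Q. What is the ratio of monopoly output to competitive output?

Q_m/Q_c = 0.625

Monopoly sets MR = MC: 67 − 3Q = 8 + Q ⇒ Q = 14.75, P = 67 − 1.5·14.75 = 44.875.
Competitive equilibrium sets price equal to marginal cost: 67 − 1.5Q = 8 + Q, so Q = 23.6 and P = 31.6.
Ratio Q_m/Q_c = 14.75/23.6 = 0.625.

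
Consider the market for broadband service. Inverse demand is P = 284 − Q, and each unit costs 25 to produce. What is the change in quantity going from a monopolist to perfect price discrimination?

Quantity rises by 129.5

The monopolist equates marginal revenue to marginal cost: 284 − 2Q = 25, so Q = 129.5. From demand, P = 154.5.
With perfect price discrimination, output is the efficient level Q = 259 (where demand meets MC), but every buyer pays their willingness to pay: CS = 0 and PS = total surplus.
Change in quantity: 259 − 129.5 = 129.5.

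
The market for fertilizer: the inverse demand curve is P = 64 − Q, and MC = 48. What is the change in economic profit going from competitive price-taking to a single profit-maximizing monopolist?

Economic profit rises by 64

Perfect competition: P = MC = 48, so 64 − Q = 48 and Q = 16.
Profit = (48 − 48)·16 = 0.
Monopoly sets MR = MC: 64 − 2Q = 48 ⇒ Q = 8, P = 64 − 8 = 56.
Profit = (56 − 48)·8 = 64.
Change in economic profit: 64 − 0 = 64.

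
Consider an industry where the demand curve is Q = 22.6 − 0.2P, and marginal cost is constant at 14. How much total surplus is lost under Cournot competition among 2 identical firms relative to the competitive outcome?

Inverting demand: P = 113 − 5Q.
Competitive firms price at marginal cost: P = 14, giving Q = 19.8.
In a 2-firm Cournot equilibrium, symmetry and the first-order condition give q = (113 − 14)/(15) = 6.6. So Q = 13.2 and P = 47.
DWL is the triangle between Q = 13.2 and Q = 19.8: ½·(19.8 − 13.2)·(47 − 14) = 108.9.

DWL = 108.9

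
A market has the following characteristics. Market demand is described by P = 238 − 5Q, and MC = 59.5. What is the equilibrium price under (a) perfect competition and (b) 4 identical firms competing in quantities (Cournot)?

Perfect competition: P = MC = 59.5, so 238 − 5Q = 59.5 and Q = 35.7.
With 4 symmetric Cournot firms, each firm's FOC gives 238 − 25q = 59.5, so q = 7.14, Q = 4·7.14 = 28.56, and P = 95.2.

Competition: P = 59.5; Cournot: P = 95.2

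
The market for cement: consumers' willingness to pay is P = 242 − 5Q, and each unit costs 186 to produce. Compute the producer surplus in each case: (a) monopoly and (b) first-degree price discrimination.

A monopolist chooses Q where MR = MC. MR = 242 − 10Q; setting this equal to 186 gives Q = 5.6 and P = 214.
PS = (214 − 186)·5.6 = 156.8.
With perfect price discrimination, output is the efficient level Q = 11.2 (where demand meets MC), but every buyer pays their willingness to pay: CS = 0 and PS = total surplus.
PS = ½·(242 − 186)·11.2 = 313.6.

Monopoly: PS = 156.8; Perfect PD: PS = 313.6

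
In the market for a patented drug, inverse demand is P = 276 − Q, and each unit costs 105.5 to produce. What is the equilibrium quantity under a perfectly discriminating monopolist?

Under first-degree price discrimination the firm charges each unit its demand price and produces up to where P = MC, i.e. Q = 170.5. Consumer surplus is zero; producer surplus equals total surplus.

Q = 170.5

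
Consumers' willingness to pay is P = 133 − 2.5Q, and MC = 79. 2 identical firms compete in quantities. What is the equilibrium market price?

P = 97

With 2 symmetric Cournot firms, each firm's FOC gives 133 − 7.5q = 79, so q = 7.2, Q = 2·7.2 = 14.4, and P = 97.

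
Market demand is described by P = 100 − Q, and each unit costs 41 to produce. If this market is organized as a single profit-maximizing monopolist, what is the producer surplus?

A monopolist chooses Q where MR = MC. MR = 100 − 2Q; setting this equal to 41 gives Q = 29.5 and P = 70.5.
PS = (70.5 − 41)·29.5 = 870.25.

PS = 870.25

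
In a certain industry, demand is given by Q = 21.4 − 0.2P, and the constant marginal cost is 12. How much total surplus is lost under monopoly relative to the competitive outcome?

DWL = 225.625

Inverting demand: P = 107 − 5Q.
Competitive firms price at marginal cost: P = 12, giving Q = 19.
The monopolist equates marginal revenue to marginal cost: 107 − 10Q = 12, so Q = 9.5. From demand, P = 59.5.
DWL is the triangle between Q = 9.5 and Q = 19: ½·(19 − 9.5)·(59.5 − 12) = 225.625.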